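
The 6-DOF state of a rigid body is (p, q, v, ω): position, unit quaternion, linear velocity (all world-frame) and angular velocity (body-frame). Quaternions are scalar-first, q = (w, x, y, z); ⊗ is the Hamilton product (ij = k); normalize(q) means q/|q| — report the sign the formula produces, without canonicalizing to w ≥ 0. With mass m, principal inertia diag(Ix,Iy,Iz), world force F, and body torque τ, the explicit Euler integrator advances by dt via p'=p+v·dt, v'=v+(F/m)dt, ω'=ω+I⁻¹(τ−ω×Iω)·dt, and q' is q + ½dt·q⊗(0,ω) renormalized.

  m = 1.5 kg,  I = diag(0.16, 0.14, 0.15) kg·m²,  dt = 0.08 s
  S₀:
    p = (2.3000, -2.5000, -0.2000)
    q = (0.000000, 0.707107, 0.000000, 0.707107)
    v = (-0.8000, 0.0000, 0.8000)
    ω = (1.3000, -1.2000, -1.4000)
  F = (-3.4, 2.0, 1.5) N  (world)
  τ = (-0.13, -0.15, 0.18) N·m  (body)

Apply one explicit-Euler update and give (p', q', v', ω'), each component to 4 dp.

angular accel α = (-0.9175, -0.9414, 0.9920)
new body rate ω' = (1.2266, -1.2753, -1.3206)
q⊗(0,ω) = (0.0707107, 0.8485284, 1.9091889, -0.8485284)
q' = normalize(q + ½dt·q⊗(0,ω)) = (0.0028, 0.7380, 0.0761, 0.6704)
a = F/m = (-2.2667, 1.3333, 1.0000)
p' = p + v·dt = (2.2360, -2.5000, -0.1360)
new velocity v' = (-0.9813, 0.1067, 0.8800)

p' = (2.2360, -2.5000, -0.1360)
q' = (0.0028, 0.7380, 0.0761, 0.6704)
v' = (-0.9813, 0.1067, 0.8800)
ω' = (1.2266, -1.2753, -1.3206)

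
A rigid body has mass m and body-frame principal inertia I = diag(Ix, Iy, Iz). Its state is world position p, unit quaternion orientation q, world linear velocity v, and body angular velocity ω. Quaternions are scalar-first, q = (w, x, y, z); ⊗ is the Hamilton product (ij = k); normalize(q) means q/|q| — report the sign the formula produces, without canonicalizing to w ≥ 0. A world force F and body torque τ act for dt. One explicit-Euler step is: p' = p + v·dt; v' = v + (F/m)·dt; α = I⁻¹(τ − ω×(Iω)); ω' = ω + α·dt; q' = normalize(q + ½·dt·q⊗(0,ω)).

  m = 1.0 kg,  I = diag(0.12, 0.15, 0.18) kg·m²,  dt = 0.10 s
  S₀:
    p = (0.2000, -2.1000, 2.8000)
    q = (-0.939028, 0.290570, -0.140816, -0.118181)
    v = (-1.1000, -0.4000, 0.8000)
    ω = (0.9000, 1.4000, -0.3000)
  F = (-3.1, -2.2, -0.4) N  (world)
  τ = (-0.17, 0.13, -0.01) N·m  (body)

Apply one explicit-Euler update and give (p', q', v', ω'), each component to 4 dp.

p' = p + v·dt = (0.0900, -2.1400, 2.8800)
v + (F/m)dt = (-1.4100, -0.6200, 0.7600)
ω×(Iω) gyroscopic = (-0.0126, 0.0162, 0.0378)
angular accel α = (-1.3117, 0.7587, -0.2656)
new body rate ω' = (0.7688, 1.4759, -0.3266)
q⊗(0,ω) = (-0.0998249, -0.6374270, -1.3338311, 0.8152408)
q + ½dt·q⊗(0,ω), renormalized = (-0.9407, 0.2578, -0.2068, -0.0771)

p' = (0.0900, -2.1400, 2.8800)
q' = (-0.9407, 0.2578, -0.2068, -0.0771)
v' = (-1.4100, -0.6200, 0.7600)
ω' = (0.7688, 1.4759, -0.3266)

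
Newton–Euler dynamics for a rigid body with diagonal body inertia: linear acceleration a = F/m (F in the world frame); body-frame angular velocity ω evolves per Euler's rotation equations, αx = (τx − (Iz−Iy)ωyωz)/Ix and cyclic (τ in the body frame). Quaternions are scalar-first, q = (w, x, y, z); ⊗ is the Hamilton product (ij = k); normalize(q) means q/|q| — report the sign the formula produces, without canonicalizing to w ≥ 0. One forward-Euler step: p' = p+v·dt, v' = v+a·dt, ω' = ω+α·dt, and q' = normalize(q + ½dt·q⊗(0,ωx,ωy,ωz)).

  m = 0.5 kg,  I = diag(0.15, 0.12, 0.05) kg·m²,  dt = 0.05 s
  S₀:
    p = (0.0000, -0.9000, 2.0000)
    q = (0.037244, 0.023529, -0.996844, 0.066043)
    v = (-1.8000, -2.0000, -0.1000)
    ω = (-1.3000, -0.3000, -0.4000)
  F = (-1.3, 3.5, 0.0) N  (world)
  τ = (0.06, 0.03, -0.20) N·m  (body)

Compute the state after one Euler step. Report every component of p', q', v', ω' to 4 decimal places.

a = (-2.6000, 7.0000, 0.0000)
p' = p + v·dt = (-0.0900, -1.0000, 1.9950)
v' = v + a·dt = (-1.9300, -1.6500, -0.1000)
ω×(Iω) gyroscopic = (-0.0084, 0.0520, -0.0117)
angular accel α = (0.4560, -0.1833, -3.7660)
ω + α·dt = (-1.2772, -0.3092, -0.5883)
2q̇ = q⊗(0,ω) = (-0.2420483, 0.3701333, -0.0876175, -1.3178535)
q + ½dt·q⊗(0,ω), renormalized = (0.0312, 0.0328, -0.9984, 0.0331)

p' = (-0.0900, -1.0000, 1.9950)
q' = (0.0312, 0.0328, -0.9984, 0.0331)
v' = (-1.9300, -1.6500, -0.1000)
ω' = (-1.2772, -0.3092, -0.5883)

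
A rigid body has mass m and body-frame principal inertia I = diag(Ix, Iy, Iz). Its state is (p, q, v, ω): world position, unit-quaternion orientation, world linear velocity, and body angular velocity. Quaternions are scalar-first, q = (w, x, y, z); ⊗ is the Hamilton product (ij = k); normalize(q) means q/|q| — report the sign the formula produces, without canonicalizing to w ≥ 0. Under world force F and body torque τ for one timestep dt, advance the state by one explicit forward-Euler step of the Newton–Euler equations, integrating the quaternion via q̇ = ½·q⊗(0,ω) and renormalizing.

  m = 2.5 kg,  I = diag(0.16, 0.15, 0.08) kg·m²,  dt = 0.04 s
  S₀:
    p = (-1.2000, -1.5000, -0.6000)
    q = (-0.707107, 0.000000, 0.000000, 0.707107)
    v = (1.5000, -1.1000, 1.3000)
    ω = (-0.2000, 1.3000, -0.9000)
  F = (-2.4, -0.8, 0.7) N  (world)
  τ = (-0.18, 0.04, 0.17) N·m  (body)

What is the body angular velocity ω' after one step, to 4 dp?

angular accel α = (-1.6369, 0.1707, 2.0925)
ω' = ω + α·dt = (-0.2655, 1.3068, -0.8163)

ω' = (-0.2655, 1.3068, -0.8163)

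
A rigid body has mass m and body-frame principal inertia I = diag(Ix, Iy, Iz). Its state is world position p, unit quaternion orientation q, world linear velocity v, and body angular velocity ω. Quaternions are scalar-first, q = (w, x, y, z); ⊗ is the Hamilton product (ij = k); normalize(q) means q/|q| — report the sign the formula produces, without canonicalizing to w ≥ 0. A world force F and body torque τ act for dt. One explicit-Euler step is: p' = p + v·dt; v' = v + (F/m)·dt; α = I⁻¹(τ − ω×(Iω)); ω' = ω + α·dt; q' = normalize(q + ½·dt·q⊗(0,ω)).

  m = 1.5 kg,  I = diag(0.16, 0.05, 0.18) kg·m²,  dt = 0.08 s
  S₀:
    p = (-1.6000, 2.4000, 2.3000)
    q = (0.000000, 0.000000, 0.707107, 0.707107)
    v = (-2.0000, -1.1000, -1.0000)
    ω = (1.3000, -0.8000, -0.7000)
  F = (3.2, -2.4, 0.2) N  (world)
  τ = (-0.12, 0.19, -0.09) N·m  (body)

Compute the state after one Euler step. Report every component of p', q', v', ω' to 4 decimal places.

p' = (-1.7600, 2.3120, 2.2200)
q' = (0.0423, 0.0028, 0.7422, 0.6688)
v' = (-1.8293, -1.2280, -0.9893)
ω' = (1.2036, -0.5251, -0.7908)

gyro term ω×Iω = (0.0728, 0.0182, 0.1144)
(τ − ω×Iω)/I = (-1.2050, 3.4360, -1.1356)
ω' = ω + α·dt = (1.2036, -0.5251, -0.7908)
Hamilton product q⊗(0,ω) = (1.0606605, 0.0707107, 0.9192391, -0.9192391)
q' = normalize(q + ½dt·q⊗(0,ω)) = (0.0423, 0.0028, 0.7422, 0.6688)
a = (2.1333, -1.6000, 0.1333)
new position p' = (-1.7600, 2.3120, 2.2200)
v + (F/m)dt = (-1.8293, -1.2280, -0.9893)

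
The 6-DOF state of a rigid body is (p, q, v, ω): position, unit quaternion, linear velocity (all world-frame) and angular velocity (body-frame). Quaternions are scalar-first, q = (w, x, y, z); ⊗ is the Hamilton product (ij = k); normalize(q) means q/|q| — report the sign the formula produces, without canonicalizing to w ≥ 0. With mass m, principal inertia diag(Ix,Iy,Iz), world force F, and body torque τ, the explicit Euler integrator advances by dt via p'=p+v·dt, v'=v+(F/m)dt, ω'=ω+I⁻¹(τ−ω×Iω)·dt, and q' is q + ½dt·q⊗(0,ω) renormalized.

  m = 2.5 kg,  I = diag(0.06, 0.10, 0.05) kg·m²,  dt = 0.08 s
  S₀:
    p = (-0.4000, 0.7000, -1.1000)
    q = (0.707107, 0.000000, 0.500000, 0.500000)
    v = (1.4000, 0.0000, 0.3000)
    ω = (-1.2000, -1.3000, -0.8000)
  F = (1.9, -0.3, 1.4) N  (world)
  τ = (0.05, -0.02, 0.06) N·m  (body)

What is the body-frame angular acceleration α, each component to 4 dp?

precession coupling ω×(Iω) = (-0.0520, 0.0096, 0.0624)
angular accel α = (1.7000, -0.2960, -0.0480)

α = (1.7000, -0.2960, -0.0480)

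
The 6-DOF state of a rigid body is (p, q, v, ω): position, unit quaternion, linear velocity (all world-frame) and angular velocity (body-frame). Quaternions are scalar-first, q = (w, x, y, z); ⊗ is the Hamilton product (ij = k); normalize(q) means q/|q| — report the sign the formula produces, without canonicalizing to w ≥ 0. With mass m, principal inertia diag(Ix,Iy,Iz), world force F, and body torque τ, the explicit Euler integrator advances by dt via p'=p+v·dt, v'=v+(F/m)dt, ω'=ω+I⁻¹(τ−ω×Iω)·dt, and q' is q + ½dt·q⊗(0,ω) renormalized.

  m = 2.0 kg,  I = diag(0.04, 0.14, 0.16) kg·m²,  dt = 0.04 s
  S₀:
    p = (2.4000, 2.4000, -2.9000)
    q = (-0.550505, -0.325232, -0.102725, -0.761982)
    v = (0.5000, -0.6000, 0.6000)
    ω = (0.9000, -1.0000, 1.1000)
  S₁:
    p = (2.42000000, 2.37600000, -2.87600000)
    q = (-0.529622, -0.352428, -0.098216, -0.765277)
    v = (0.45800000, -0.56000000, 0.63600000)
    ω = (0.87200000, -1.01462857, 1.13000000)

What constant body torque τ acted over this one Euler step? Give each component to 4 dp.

τ = (-0.0500, -0.1700, 0.0300)

Δω = ω₁−ω₀ = (-0.02800000, -0.01462857, 0.03000000)
gyro term ω₀×Iω₀ = (-0.0220, -0.1188, -0.0900)
τ = I·(Δω/dt) + ω₀×(Iω₀) = (-0.0500, -0.1700, 0.0300)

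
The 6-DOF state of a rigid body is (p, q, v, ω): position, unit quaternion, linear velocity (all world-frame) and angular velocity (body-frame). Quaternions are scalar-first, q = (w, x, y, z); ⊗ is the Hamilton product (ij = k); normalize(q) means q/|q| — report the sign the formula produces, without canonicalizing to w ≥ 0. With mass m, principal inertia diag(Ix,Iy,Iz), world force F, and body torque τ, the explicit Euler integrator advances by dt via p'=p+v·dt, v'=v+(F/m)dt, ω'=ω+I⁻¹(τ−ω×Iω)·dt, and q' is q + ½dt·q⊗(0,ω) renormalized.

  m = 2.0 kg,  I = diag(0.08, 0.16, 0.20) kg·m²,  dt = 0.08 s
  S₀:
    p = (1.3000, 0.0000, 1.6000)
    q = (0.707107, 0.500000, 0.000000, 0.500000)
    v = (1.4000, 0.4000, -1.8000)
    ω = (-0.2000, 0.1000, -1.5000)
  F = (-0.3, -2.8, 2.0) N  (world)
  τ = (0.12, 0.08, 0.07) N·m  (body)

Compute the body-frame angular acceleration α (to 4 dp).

gyro term ω×Iω = (-0.0060, -0.0360, -0.0016)
angular accel α = (1.5750, 0.7250, 0.3580)

α = (1.5750, 0.7250, 0.3580)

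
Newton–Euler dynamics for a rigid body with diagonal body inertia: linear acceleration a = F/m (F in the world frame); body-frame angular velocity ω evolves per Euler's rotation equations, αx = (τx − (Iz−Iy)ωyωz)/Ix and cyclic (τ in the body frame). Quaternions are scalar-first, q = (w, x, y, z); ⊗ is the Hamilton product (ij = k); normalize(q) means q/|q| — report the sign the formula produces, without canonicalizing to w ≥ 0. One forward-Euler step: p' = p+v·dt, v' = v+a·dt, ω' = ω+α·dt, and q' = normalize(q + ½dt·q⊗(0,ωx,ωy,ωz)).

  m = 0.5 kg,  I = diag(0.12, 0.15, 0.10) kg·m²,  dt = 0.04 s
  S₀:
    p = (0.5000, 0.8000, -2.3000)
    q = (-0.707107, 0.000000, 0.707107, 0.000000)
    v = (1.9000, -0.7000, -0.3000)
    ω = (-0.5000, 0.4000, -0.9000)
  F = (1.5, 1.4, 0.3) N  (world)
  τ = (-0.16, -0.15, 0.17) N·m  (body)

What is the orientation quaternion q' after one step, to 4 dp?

2q̇ = q⊗(0,ω) = (-0.2828428, -0.2828428, -0.2828428, 0.9899498)
q' = normalize(q + ½dt·q⊗(0,ω)) = (-0.7126, -0.0057, 0.7013, 0.0198)

q' = (-0.7126, -0.0057, 0.7013, 0.0198)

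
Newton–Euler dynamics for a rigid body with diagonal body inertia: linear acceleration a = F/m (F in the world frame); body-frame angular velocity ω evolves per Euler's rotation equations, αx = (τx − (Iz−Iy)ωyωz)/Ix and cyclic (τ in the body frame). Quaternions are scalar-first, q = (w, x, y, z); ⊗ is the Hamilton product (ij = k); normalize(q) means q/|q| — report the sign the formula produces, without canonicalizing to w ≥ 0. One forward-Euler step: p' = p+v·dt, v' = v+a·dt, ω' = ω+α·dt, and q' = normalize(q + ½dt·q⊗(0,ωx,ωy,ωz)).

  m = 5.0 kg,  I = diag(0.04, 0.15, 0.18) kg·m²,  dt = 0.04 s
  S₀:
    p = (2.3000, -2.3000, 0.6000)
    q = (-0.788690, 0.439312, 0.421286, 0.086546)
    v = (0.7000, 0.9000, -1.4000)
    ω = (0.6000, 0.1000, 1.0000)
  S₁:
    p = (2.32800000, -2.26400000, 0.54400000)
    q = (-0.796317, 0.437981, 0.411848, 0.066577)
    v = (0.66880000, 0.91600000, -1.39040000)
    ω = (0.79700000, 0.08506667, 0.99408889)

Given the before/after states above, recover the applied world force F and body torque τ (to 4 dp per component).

F = (-3.9000, 2.0000, 1.2000)
τ = (0.2000, -0.1400, -0.0200)

Δv = v₁−v₀ = (-0.03120000, 0.01600000, 0.00960000)
m·(v₁−v₀)/dt = (-3.9000, 2.0000, 1.2000)
ω₁ − ω₀ = (0.19700000, -0.01493333, -0.00591111)
precession coupling = (0.0030, -0.0840, 0.0066)
I·α + gyro = (0.2000, -0.1400, -0.0200)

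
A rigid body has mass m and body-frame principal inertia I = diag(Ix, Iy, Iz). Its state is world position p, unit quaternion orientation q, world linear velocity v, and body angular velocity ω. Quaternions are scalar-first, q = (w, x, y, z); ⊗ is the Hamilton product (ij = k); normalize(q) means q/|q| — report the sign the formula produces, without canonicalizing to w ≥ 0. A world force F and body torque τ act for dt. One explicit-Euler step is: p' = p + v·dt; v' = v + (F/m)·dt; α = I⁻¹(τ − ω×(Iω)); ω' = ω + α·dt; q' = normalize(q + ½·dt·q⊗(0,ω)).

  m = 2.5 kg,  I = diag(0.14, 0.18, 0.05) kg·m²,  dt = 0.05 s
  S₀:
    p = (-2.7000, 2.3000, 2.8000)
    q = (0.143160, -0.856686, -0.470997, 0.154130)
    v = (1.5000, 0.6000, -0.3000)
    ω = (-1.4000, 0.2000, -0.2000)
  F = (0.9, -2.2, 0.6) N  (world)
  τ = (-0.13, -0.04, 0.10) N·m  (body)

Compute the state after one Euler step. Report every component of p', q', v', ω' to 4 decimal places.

angular accel α = (-0.9657, -0.3622, 2.2240)
ω' = ω + α·dt = (-1.4483, 0.1819, -0.0888)
2q̇ = q⊗(0,ω) = (-1.0743350, -0.1370506, -0.3584872, -0.8593650)
updated quaternion q' = (0.1162, -0.8596, -0.4797, 0.1326)
p + v·dt = (-2.6250, 2.3300, 2.7850)
v + (F/m)dt = (1.5180, 0.5560, -0.2880)

p' = (-2.6250, 2.3300, 2.7850)
q' = (0.1162, -0.8596, -0.4797, 0.1326)
v' = (1.5180, 0.5560, -0.2880)
ω' = (-1.4483, 0.1819, -0.0888)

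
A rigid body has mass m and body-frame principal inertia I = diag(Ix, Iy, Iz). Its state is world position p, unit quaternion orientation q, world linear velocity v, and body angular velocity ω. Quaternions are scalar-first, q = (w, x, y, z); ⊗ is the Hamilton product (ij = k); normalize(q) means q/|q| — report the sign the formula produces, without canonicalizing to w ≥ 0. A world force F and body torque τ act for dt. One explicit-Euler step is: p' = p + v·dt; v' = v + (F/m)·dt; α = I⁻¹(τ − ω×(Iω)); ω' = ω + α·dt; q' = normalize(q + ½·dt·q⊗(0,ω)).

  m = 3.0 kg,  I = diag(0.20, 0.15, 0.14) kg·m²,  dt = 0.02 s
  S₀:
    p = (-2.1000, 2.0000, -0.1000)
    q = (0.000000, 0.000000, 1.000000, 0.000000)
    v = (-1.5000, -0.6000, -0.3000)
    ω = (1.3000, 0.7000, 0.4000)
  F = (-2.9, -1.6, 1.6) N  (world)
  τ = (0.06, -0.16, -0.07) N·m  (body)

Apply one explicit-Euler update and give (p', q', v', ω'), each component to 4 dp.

new position p' = (-2.1300, 1.9880, -0.1060)
v' = v + a·dt = (-1.5193, -0.6107, -0.2893)
angular accel α = (0.3140, -1.2747, -0.1750)
ω' = ω + α·dt = (1.3063, 0.6745, 0.3965)
q⊗(0,ω) = (-0.7000000, 0.4000000, 0.0000000, -1.3000000)
q' = normalize(q + ½dt·q⊗(0,ω)) = (-0.0070, 0.0040, 0.9999, -0.0130)

p' = (-2.1300, 1.9880, -0.1060)
q' = (-0.0070, 0.0040, 0.9999, -0.0130)
v' = (-1.5193, -0.6107, -0.2893)
ω' = (1.3063, 0.6745, 0.3965)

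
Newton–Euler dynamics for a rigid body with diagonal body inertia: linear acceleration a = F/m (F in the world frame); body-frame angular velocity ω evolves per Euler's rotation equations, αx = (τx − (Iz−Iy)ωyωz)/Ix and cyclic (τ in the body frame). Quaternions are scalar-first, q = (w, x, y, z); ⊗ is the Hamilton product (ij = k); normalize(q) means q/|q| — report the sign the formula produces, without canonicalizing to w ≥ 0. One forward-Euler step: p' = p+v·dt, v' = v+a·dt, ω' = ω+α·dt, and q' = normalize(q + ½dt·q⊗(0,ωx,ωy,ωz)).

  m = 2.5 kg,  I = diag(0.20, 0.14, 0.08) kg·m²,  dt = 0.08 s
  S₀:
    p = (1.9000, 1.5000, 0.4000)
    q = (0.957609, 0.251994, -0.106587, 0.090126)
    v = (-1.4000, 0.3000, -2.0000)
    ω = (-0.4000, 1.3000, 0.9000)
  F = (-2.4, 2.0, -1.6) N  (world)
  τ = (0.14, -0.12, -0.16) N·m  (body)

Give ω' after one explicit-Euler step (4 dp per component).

ω×(Iω) gyroscopic = (-0.0702, -0.0432, 0.0312)
(τ − ω×Iω)/I = (1.0510, -0.5486, -2.3900)
new body rate ω' = (-0.3159, 1.2561, 0.7088)

ω' = (-0.3159, 1.2561, 0.7088)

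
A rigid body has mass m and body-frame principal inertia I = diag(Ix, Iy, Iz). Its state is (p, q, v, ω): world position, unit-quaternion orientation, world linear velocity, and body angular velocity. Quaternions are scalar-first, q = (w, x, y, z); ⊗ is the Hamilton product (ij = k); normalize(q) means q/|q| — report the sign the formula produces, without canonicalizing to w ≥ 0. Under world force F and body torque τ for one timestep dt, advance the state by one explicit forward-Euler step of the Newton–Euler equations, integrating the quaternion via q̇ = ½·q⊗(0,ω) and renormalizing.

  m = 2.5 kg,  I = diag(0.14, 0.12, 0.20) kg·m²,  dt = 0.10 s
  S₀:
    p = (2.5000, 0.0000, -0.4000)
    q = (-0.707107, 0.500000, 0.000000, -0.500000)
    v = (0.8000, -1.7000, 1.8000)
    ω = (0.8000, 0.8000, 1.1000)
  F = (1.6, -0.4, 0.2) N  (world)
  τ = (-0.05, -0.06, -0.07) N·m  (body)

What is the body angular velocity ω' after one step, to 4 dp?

precession coupling ω×(Iω) = (0.0704, -0.0528, -0.0128)
angular accel α = (-0.8600, -0.0600, -0.2860)
ω' = ω + α·dt = (0.7140, 0.7940, 1.0714)

ω' = (0.7140, 0.7940, 1.0714)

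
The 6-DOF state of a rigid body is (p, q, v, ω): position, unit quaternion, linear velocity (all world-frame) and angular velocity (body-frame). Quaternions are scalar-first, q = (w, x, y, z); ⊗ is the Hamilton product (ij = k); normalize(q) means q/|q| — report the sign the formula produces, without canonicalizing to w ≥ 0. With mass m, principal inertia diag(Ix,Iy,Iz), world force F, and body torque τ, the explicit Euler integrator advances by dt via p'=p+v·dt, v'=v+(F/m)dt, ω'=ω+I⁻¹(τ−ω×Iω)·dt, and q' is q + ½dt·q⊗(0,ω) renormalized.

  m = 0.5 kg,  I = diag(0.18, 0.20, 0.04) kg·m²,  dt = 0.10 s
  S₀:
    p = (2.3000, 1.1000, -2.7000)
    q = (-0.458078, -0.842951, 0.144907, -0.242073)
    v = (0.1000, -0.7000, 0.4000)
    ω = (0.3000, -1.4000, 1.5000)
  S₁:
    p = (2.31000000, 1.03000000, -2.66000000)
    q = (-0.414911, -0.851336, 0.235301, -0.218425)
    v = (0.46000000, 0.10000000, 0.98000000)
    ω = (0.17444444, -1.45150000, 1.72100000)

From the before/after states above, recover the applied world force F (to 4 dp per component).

F = (1.8000, 4.0000, 2.9000)

v₁ − v₀ = (0.36000000, 0.80000000, 0.58000000)
m·(v₁−v₀)/dt = (1.8000, 4.0000, 2.9000)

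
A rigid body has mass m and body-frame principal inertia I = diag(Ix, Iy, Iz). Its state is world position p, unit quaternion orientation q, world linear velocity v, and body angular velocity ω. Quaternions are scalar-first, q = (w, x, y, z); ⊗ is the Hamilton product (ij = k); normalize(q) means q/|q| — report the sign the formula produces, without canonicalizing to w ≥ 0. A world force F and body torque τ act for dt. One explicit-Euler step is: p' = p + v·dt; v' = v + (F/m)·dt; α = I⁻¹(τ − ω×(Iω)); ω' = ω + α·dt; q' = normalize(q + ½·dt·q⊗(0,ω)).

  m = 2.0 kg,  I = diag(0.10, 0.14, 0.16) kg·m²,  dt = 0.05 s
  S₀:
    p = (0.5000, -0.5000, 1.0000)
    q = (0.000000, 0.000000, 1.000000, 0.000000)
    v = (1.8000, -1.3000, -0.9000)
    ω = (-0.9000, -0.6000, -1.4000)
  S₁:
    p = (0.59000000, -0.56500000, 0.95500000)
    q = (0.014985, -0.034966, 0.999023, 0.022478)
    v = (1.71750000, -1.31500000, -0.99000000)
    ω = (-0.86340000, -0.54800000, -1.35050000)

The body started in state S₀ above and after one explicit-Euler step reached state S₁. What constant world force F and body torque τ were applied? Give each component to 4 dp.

ω₁ − ω₀ = (0.03660000, 0.05200000, 0.04950000)
precession coupling = (0.0168, -0.0756, 0.0216)
I·α + gyro = (0.0900, 0.0700, 0.1800)
Δv = v₁−v₀ = (-0.08250000, -0.01500000, -0.09000000)
applied force F = (-3.3000, -0.6000, -3.6000)

F = (-3.3000, -0.6000, -3.6000)
τ = (0.0900, 0.0700, 0.1800)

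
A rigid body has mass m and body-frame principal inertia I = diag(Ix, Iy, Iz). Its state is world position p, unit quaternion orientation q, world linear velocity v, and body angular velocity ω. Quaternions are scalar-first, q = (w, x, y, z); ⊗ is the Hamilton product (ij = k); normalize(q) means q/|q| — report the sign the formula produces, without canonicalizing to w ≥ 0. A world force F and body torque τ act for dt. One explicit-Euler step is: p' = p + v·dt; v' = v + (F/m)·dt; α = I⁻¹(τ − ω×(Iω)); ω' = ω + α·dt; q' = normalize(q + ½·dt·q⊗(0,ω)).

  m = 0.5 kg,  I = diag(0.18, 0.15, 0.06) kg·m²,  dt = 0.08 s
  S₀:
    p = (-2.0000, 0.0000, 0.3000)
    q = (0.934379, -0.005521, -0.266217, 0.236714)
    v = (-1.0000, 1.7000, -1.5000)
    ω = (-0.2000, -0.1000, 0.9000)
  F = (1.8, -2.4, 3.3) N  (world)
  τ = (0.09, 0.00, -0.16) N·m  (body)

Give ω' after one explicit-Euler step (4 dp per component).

ω' = (-0.1636, -0.0885, 0.6875)

gyro term ω×Iω = (0.0081, -0.0216, -0.0006)
α = I⁻¹(τ − ω×Iω) = (0.4550, 0.1440, -2.6567)
new body rate ω' = (-0.1636, -0.0885, 0.6875)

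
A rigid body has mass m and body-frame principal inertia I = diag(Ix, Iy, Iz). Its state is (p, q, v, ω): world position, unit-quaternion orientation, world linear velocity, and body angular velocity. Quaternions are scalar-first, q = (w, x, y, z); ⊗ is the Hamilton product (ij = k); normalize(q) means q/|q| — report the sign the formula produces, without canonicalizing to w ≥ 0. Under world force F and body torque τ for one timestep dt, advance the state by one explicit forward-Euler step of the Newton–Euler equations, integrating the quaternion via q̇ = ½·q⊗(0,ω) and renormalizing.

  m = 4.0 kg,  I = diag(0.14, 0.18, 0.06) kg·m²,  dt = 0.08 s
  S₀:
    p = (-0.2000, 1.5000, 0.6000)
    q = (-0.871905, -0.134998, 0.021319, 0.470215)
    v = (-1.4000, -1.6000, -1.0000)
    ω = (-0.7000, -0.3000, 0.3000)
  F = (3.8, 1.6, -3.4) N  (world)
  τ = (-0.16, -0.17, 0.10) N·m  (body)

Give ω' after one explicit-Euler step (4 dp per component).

ω' = (-0.7976, -0.3681, 0.4221)

(τ − ω×Iω)/I = (-1.2200, -0.8511, 1.5267)
new body rate ω' = (-0.7976, -0.3681, 0.4221)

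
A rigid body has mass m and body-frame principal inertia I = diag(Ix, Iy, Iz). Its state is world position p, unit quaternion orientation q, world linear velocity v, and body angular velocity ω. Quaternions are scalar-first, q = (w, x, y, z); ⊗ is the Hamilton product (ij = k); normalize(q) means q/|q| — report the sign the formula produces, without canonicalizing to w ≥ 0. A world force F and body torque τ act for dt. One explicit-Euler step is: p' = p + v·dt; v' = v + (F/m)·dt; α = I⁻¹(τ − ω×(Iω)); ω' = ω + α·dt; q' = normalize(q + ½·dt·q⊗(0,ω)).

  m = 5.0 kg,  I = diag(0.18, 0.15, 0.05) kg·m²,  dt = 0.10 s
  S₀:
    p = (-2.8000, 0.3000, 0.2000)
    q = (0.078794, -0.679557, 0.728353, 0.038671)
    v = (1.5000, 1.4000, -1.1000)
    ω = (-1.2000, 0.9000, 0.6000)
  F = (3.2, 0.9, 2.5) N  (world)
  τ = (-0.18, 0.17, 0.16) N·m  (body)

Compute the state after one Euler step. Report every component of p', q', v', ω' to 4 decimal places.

p' = (-2.6500, 0.4400, 0.0900)
q' = (0.0041, -0.6620, 0.7475, 0.0540)
v' = (1.5640, 1.4180, -1.0500)
ω' = (-1.2700, 1.0757, 0.8552)

ω×(Iω) gyroscopic = (-0.0540, -0.0936, 0.0324)
α = I⁻¹(τ − ω×Iω) = (-0.7000, 1.7573, 2.5520)
ω + α·dt = (-1.2700, 1.0757, 0.8552)
q⊗(0,ω) = (-1.4941887, 0.3076551, 0.4322436, 0.3096987)
q + ½dt·q⊗(0,ω), renormalized = (0.0041, -0.6620, 0.7475, 0.0540)
a = F/m = (0.6400, 0.1800, 0.5000)
new position p' = (-2.6500, 0.4400, 0.0900)
new velocity v' = (1.5640, 1.4180, -1.0500)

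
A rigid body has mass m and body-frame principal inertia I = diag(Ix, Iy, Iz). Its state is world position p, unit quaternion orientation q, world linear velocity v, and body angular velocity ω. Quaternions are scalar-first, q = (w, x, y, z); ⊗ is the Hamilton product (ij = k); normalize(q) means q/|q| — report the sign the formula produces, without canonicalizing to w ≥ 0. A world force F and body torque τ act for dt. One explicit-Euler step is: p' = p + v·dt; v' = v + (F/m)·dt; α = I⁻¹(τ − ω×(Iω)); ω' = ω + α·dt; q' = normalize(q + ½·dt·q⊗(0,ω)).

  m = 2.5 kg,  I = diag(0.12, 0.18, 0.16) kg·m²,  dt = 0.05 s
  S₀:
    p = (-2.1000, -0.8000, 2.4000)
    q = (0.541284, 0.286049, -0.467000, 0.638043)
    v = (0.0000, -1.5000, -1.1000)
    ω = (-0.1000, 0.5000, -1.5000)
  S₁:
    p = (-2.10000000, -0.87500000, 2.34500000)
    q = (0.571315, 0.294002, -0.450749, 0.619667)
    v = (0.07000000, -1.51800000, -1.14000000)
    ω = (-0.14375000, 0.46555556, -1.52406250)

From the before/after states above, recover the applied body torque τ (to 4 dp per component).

Δω = ω₁−ω₀ = (-0.04375000, -0.03444444, -0.02406250)
applied torque τ = (-0.0900, -0.1300, -0.0800)

τ = (-0.0900, -0.1300, -0.0800)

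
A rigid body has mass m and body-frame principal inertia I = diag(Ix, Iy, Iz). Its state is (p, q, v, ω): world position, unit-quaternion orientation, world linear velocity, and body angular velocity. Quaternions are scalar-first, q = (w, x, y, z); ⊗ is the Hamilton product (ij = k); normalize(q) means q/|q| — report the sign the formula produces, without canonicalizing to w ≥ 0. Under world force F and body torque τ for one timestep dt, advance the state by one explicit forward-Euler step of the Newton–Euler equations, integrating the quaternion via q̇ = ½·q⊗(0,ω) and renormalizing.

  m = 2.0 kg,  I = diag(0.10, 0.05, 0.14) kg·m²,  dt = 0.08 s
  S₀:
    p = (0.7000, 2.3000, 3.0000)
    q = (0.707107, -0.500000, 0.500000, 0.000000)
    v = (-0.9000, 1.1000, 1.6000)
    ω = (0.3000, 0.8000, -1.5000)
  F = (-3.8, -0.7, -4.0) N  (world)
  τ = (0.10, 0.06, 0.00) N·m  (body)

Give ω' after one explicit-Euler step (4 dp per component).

(τ − ω×Iω)/I = (2.0800, 0.8400, 0.0857)
ω + α·dt = (0.4664, 0.8672, -1.4931)

ω' = (0.4664, 0.8672, -1.4931)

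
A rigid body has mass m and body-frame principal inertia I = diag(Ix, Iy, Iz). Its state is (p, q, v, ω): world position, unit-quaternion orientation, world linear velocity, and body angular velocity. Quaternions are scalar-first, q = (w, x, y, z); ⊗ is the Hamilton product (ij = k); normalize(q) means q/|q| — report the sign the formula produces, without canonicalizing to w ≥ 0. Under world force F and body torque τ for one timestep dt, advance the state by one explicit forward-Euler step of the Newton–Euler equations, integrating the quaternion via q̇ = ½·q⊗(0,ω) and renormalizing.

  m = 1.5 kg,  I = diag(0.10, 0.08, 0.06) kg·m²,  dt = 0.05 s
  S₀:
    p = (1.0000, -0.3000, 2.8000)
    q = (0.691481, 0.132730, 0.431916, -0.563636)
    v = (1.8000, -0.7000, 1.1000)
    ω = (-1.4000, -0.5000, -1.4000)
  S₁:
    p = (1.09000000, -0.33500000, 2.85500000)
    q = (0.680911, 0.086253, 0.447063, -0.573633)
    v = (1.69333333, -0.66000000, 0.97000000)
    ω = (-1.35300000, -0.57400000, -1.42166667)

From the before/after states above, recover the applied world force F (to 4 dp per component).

Δv = v₁−v₀ = (-0.10666667, 0.04000000, -0.13000000)
F = m·Δv/dt = (-3.2000, 1.2000, -3.9000)

F = (-3.2000, 1.2000, -3.9000)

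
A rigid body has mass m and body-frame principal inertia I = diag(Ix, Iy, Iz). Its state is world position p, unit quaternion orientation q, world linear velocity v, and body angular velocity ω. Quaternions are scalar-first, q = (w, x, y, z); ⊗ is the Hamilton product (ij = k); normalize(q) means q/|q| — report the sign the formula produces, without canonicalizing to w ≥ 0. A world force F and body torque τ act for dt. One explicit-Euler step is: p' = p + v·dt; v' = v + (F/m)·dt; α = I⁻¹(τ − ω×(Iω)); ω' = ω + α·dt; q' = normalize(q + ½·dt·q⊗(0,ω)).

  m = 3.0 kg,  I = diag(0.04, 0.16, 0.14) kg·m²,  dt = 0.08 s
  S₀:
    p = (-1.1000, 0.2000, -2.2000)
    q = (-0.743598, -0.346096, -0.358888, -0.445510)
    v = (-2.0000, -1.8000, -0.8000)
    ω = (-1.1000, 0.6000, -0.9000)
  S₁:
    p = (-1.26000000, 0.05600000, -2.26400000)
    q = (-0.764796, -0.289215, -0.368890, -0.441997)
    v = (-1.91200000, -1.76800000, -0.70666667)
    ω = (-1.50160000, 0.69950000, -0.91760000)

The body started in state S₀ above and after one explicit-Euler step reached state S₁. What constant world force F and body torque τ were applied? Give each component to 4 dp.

F = (3.3000, 1.2000, 3.5000)
τ = (-0.1900, 0.1000, -0.1100)

rate change Δω = (-0.40160000, 0.09950000, -0.01760000)
applied torque τ = (-0.1900, 0.1000, -0.1100)
v₁ − v₀ = (0.08800000, 0.03200000, 0.09333333)
applied force F = (3.3000, 1.2000, 3.5000)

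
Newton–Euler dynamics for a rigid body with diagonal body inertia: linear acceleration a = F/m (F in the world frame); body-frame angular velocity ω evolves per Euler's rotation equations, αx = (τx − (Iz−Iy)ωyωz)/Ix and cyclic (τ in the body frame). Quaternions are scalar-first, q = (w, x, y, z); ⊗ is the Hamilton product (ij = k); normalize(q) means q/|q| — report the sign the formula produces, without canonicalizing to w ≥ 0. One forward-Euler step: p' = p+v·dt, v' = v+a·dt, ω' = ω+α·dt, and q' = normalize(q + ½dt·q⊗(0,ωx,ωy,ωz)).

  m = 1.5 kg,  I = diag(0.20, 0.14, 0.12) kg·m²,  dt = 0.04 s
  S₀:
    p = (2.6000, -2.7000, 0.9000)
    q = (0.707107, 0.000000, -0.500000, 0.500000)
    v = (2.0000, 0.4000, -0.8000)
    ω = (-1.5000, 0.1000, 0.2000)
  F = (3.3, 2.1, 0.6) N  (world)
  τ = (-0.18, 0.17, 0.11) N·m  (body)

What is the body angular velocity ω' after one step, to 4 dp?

ω×(Iω) gyroscopic = (-0.0004, -0.0240, 0.0090)
α = I⁻¹(τ − ω×Iω) = (-0.8980, 1.3857, 0.8417)
ω + α·dt = (-1.5359, 0.1554, 0.2337)

ω' = (-1.5359, 0.1554, 0.2337)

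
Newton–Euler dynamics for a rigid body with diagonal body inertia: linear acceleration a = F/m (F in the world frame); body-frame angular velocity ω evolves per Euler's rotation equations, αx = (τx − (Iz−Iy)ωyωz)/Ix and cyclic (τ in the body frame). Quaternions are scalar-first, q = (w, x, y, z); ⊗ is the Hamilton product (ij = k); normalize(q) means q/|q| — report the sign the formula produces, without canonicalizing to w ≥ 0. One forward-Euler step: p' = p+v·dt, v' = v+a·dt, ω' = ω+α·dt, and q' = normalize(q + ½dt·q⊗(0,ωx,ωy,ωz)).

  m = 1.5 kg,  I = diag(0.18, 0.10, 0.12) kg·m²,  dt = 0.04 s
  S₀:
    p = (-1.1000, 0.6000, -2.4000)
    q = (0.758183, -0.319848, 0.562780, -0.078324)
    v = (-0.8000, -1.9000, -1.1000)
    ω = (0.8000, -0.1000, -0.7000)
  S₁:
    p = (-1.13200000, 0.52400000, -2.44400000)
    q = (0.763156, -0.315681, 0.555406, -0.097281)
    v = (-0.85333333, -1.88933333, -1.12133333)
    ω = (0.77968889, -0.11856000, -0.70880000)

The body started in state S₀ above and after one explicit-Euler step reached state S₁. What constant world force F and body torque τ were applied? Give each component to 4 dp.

F = (-2.0000, 0.4000, -0.8000)
τ = (-0.0900, -0.0800, -0.0200)

Δv = v₁−v₀ = (-0.05333333, 0.01066667, -0.02133333)
m·(v₁−v₀)/dt = (-2.0000, 0.4000, -0.8000)
rate change Δω = (-0.02031111, -0.01856000, -0.00880000)
I·α + gyro = (-0.0900, -0.0800, -0.0200)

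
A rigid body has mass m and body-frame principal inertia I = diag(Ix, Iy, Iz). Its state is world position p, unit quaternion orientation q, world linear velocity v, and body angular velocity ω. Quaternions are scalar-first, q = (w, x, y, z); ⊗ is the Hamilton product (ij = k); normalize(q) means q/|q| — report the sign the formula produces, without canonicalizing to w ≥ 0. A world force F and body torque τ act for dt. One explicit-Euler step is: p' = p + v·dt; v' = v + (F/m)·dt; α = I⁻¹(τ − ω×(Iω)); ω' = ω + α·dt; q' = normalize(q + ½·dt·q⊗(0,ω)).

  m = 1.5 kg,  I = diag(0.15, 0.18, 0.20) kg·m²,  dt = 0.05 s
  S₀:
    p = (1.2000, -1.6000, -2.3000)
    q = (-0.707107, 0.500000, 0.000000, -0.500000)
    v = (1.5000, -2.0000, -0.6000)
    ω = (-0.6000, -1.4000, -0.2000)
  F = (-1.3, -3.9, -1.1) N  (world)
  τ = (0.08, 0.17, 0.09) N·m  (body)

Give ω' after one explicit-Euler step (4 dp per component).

gyro term ω×Iω = (0.0056, -0.0060, 0.0252)
(τ − ω×Iω)/I = (0.4960, 0.9778, 0.3240)
ω' = ω + α·dt = (-0.5752, -1.3511, -0.1838)

ω' = (-0.5752, -1.3511, -0.1838)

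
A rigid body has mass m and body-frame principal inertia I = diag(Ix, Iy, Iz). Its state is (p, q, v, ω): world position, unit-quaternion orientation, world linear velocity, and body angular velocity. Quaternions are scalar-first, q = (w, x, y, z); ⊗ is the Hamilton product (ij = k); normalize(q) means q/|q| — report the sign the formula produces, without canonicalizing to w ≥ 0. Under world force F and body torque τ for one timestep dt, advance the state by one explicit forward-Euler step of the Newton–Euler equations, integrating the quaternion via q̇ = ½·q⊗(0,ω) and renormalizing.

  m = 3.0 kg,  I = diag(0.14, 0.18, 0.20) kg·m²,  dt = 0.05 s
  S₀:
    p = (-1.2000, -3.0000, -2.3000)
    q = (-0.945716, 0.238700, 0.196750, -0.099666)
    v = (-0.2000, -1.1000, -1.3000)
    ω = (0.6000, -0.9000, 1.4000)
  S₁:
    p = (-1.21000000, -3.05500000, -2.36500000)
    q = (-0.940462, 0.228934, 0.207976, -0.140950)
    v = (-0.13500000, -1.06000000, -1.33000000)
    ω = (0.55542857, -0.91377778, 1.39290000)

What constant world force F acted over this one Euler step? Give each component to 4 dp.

F = (3.9000, 2.4000, -1.8000)

velocity change Δv = (0.06500000, 0.04000000, -0.03000000)
F = m·Δv/dt = (3.9000, 2.4000, -1.8000)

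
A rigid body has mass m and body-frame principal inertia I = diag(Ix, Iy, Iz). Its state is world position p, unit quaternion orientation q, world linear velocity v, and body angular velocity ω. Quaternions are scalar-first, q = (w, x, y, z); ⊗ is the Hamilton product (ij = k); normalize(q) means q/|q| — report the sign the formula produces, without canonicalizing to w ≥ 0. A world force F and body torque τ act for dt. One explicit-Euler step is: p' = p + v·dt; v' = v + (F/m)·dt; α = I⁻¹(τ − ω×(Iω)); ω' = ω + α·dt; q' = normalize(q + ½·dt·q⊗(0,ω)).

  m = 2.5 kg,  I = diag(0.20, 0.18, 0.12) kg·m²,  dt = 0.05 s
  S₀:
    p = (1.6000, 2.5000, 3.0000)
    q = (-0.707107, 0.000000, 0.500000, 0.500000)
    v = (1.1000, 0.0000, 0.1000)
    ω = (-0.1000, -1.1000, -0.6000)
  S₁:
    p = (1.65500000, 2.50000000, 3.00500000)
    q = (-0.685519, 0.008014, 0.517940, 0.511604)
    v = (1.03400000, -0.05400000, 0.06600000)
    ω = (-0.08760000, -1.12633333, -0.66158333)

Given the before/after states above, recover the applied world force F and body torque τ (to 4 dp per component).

Δω = ω₁−ω₀ = (0.01240000, -0.02633333, -0.06158333)
applied torque τ = (0.0100, -0.0900, -0.1500)
velocity change Δv = (-0.06600000, -0.05400000, -0.03400000)
F = m·Δv/dt = (-3.3000, -2.7000, -1.7000)

F = (-3.3000, -2.7000, -1.7000)
τ = (0.0100, -0.0900, -0.1500)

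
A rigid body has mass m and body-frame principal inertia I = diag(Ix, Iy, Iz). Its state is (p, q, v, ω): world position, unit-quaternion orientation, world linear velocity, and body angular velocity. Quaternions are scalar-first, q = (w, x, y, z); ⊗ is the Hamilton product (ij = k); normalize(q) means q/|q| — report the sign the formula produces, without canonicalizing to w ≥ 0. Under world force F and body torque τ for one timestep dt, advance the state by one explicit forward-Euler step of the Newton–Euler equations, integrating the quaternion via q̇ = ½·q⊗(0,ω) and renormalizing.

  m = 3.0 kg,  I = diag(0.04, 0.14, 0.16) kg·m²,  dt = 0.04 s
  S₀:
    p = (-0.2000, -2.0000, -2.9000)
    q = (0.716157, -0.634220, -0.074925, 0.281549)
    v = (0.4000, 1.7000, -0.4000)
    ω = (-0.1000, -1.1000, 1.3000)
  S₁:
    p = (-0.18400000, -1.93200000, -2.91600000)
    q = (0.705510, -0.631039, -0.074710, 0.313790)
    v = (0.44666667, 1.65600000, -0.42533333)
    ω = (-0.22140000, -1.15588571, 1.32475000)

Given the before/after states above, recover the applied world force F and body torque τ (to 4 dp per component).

velocity change Δv = (0.04666667, -0.04400000, -0.02533333)
F = m·Δv/dt = (3.5000, -3.3000, -1.9000)
Δω = ω₁−ω₀ = (-0.12140000, -0.05588571, 0.02475000)
τ = I·(Δω/dt) + ω₀×(Iω₀) = (-0.1500, -0.1800, 0.1100)

F = (3.5000, -3.3000, -1.9000)
τ = (-0.1500, -0.1800, 0.1100)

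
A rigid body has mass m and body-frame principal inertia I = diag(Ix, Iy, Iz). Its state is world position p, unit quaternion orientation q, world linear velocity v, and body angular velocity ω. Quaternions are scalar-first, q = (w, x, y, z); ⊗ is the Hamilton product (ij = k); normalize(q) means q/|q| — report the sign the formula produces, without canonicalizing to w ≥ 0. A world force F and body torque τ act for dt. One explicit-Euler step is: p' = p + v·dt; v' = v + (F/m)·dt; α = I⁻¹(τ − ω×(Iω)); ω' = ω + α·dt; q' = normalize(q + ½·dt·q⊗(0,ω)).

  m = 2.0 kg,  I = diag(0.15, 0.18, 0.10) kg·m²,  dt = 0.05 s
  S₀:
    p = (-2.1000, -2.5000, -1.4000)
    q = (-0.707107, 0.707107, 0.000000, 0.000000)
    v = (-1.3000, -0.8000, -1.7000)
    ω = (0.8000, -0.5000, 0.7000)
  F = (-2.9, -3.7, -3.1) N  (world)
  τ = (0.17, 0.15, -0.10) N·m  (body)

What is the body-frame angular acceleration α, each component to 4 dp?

α = (0.9467, 0.6778, -0.8800)

precession coupling ω×(Iω) = (0.0280, 0.0280, -0.0120)
α = I⁻¹(τ − ω×Iω) = (0.9467, 0.6778, -0.8800)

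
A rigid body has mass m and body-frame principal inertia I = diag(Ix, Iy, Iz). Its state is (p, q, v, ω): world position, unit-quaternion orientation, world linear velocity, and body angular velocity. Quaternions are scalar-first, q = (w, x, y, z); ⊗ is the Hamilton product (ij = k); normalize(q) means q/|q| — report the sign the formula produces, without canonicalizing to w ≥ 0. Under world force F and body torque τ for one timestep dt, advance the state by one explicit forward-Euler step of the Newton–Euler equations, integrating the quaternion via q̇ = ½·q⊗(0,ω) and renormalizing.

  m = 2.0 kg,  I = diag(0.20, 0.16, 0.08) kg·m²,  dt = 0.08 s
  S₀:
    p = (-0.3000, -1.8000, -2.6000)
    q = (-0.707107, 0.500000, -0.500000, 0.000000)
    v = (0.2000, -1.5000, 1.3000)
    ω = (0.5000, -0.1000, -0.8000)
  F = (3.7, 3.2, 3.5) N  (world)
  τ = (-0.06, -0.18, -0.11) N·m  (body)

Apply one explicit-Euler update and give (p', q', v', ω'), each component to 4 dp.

a = F/m = (1.8500, 1.6000, 1.7500)
p + v·dt = (-0.2840, -1.9200, -2.4960)
new velocity v' = (0.3480, -1.3720, 1.4400)
ω×(Iω) gyroscopic = (-0.0064, -0.0480, 0.0020)
(τ − ω×Iω)/I = (-0.2680, -0.8250, -1.4000)
ω + α·dt = (0.4786, -0.1660, -0.9120)
2q̇ = q⊗(0,ω) = (-0.3000000, 0.0464465, 0.4707107, 0.7656856)
updated quaternion q' = (-0.7186, 0.5015, -0.4808, 0.0306)

p' = (-0.2840, -1.9200, -2.4960)
q' = (-0.7186, 0.5015, -0.4808, 0.0306)
v' = (0.3480, -1.3720, 1.4400)
ω' = (0.4786, -0.1660, -0.9120)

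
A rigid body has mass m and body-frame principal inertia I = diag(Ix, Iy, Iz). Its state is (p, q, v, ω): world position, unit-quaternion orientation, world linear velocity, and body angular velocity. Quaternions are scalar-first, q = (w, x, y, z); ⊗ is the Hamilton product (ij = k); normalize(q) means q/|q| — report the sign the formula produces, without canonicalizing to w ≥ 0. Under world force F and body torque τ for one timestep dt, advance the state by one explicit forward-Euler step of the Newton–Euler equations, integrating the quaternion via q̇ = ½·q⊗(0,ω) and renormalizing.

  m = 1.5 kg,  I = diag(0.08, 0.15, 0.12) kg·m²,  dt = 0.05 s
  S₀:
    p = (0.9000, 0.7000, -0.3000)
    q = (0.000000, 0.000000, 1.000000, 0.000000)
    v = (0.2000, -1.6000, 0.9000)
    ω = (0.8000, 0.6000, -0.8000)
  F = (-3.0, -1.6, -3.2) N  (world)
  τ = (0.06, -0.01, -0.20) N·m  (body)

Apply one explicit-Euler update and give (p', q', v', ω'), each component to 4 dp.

a = F/m = (-2.0000, -1.0667, -2.1333)
new position p' = (0.9100, 0.6200, -0.2550)
v + (F/m)dt = (0.1000, -1.6533, 0.7933)
gyro term ω×Iω = (0.0144, 0.0256, 0.0336)
α = I⁻¹(τ − ω×Iω) = (0.5700, -0.2373, -1.9467)
ω + α·dt = (0.8285, 0.5881, -0.8973)
2q̇ = q⊗(0,ω) = (-0.6000000, -0.8000000, 0.0000000, -0.8000000)
q' = normalize(q + ½dt·q⊗(0,ω)) = (-0.0150, -0.0200, 0.9995, -0.0200)

p' = (0.9100, 0.6200, -0.2550)
q' = (-0.0150, -0.0200, 0.9995, -0.0200)
v' = (0.1000, -1.6533, 0.7933)
ω' = (0.8285, 0.5881, -0.8973)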